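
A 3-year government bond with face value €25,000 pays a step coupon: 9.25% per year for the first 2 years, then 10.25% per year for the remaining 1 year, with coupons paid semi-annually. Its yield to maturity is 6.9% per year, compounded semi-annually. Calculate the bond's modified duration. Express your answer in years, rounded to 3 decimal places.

2.609 years

Periodic yield y = 0.0345. First find Macaulay duration:
  t   CF        PV=CF/(1+0.0345)^t    t·PV
  1     1,156.25     1,117.6897     1,117.6897
  2     1,156.25     1,080.4154     2,160.8307
  3     1,156.25     1,044.3841     3,133.1524
  4     1,156.25     1,009.5545     4,038.2180
  5     1,281.25     1,081.3876     5,406.9382
  6    26,281.25    21,441.8892   128,651.3352
  Σ                 26,775.3205   144,508.1642
P = 26,775.3205; Macaulay duration = 144,508.1642 / 26,775.3205 = 5.39707 half-year periods = 2.69853 years.
Modified duration = D_Mac / (1 + y) = 2.69853 / 1.0345 = 2.60854 years.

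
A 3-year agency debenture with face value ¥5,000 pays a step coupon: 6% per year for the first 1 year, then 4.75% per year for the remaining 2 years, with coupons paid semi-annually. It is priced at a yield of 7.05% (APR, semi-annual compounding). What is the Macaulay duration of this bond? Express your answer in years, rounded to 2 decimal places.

Periodic yield y = 0.03525. Discount each cash flow and weight by its period:
  t   CF        PV=CF/(1+0.03525)^t    t·PV
  1       150.00       144.8925       144.8925
  2       150.00       139.9590       279.9180
  3       118.75       107.0281       321.0844
  4       118.75       103.3838       413.5354
  5       118.75        99.8636       499.3182
  6     5,118.75     4,158.0766    24,948.4595
  Σ                  4,753.2037    26,607.2080
Price P = Σ PV = 4,753.2037.
Macaulay duration = Σ(t·PV) / P = 26,607.2080 / 4,753.2037 = 5.59774 half-year periods.
In years: 5.59774 / 2 = 2.79887 years.

2.80 years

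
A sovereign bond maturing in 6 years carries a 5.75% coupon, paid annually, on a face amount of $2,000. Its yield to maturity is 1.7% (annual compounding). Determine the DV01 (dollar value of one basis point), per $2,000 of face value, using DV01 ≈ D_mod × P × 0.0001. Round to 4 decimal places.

$1.2872

Periodic yield y = 0.017.
  t   CF        PV=CF/(1+0.017)^t    t·PV
  1       115.00       113.0777       113.0777
  2       115.00       111.1875       222.3750
  3       115.00       109.3289       327.9867
  4       115.00       107.5014       430.0055
  5       115.00       105.7044       528.5220
  6     2,115.00     1,911.5456    11,469.2734
  Σ                  2,458.3454    13,091.2403
P = 2,458.3454; D_Mac = 5.32522 yrs; D_mod = 5.23621 yrs.
DV01 ≈ 5.23621 × 2,458.3454 × 0.0001 = 1.287241.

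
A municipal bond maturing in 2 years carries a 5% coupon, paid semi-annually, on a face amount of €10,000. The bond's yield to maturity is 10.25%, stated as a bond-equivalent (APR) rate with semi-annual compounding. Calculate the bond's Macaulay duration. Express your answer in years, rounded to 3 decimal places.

Periodic yield y = 0.05125. Discount each cash flow and weight by its period:
  t   CF        PV=CF/(1+0.05125)^t    t·PV
  1       250.00       237.8121       237.8121
  2       250.00       226.2184       452.4369
  3       250.00       215.1899       645.5698
  4    10,250.00     8,392.6639    33,570.6555
  Σ                  9,071.8844    34,906.4744
Price P = Σ PV = 9,071.8844.
Macaulay duration = Σ(t·PV) / P = 34,906.4744 / 9,071.8844 = 3.84776 half-year periods.
In years: 3.84776 / 2 = 1.92388 years.

1.924 years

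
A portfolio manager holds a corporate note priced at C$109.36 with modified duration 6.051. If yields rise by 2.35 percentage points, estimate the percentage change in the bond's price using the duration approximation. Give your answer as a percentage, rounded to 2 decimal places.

-14.22%

Duration approximation: ΔP/P ≈ -D_mod · Δy = -6.051 × (+0.0235) = -0.1421985.
As a percentage: -14.21985%.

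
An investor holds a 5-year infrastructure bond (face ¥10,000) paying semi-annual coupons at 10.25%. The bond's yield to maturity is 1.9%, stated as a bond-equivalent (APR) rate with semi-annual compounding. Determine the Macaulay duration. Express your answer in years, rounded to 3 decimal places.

Periodic yield y = 0.0095. Discount each cash flow and weight by its period:
  t   CF        PV=CF/(1+0.0095)^t    t·PV
  1       512.50       507.6771       507.6771
  2       512.50       502.8995     1,005.7990
  3       512.50       498.1669     1,494.5008
  4       512.50       493.4789     1,973.9155
  5       512.50       488.8350     2,444.1748
  6       512.50       484.2347     2,905.4084
  7       512.50       479.6778     3,357.7445
  8       512.50       475.1637     3,801.3098
  9       512.50       470.6922     4,236.2294
  10   10,512.50     9,564.0707    95,640.7066
  Σ                 13,964.8964   117,367.4659
Price P = Σ PV = 13,964.8964.
Macaulay duration = Σ(t·PV) / P = 117,367.4659 / 13,964.8964 = 8.40446 half-year periods.
In years: 8.40446 / 2 = 4.20223 years.

4.202 years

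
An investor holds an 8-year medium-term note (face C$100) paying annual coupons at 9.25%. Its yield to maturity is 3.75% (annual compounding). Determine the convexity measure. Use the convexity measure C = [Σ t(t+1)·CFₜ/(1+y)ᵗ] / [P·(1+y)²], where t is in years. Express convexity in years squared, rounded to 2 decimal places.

With y = 0.0375:
  t   CF        PV=CF/(1+0.0375)^t    t·PV        t(t+1)·PV
  1         9.25         8.9157         8.9157          17.8313
  2         9.25         8.5934        17.1868          51.5605
  3         9.25         8.2828        24.8484          99.3937
  4         9.25         7.9834        31.9337         159.6685
  5         9.25         7.6949        38.4743         230.8461
  6         9.25         7.4167        44.5004         311.5031
  7         9.25         7.1487        50.0407         400.3253
  8       109.25        81.3798       651.0384       5,859.3454
  Σ                    137.4154       866.9384       7,130.4738
P = 137.4154.
Convexity = Σ t(t+1)·PV / [P·(1+y)²] = 7,130.4738 / (137.4154 × 1.076406) = 48.20664.

48.21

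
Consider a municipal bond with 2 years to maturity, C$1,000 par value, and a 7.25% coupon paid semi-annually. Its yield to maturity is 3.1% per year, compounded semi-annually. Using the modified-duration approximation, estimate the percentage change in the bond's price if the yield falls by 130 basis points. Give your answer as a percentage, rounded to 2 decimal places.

+2.43%

Periodic yield y = 0.0155. Modified duration first:
  t   CF        PV=CF/(1+0.0155)^t    t·PV
  1        36.25        35.6967        35.6967
  2        36.25        35.1518        70.3037
  3        36.25        34.6153       103.8459
  4     1,036.25       974.4170     3,897.6678
  Σ                  1,079.8808     4,107.5142
P = 1,079.8808; D_Mac = 3.80367 half-year periods = 1.90184 yrs; D_mod = 1.90184/(1+0.0155) = 1.87281 yrs.
ΔP/P ≈ -D_mod · Δy = -1.87281 × (-0.013) = +0.024347 = +2.4347%.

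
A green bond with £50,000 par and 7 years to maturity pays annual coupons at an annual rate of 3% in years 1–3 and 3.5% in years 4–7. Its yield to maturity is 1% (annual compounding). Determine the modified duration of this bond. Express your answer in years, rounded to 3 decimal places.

6.379 years

Periodic yield y = 0.01. First find Macaulay duration:
  t   CF        PV=CF/(1+0.01)^t    t·PV
  1     1,500.00     1,485.1485     1,485.1485
  2     1,500.00     1,470.4441     2,940.8881
  3     1,500.00     1,455.8852     4,367.6557
  4     1,750.00     1,681.7156     6,726.8624
  5     1,750.00     1,665.0650     8,325.3248
  6     1,750.00     1,648.5792     9,891.4750
  7    51,750.00    48,268.1593   337,877.1153
  Σ                 57,674.9969   371,614.4698
P = 57,674.9969; Macaulay duration = 371,614.4698 / 57,674.9969 = 6.44325 years.
Modified duration = D_Mac / (1 + y) = 6.44325 / 1.01 = 6.37946 years.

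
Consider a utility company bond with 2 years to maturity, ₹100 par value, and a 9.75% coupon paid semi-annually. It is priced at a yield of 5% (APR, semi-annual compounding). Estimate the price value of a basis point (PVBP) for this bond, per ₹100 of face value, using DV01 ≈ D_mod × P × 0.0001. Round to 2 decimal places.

Periodic yield y = 0.025.
  t   CF        PV=CF/(1+0.025)^t    t·PV
  1        4.875         4.7561         4.7561
  2        4.875         4.6401         9.2802
  3        4.875         4.5269        13.5808
  4      104.875        95.0116       380.0463
  Σ                    108.9347       407.6633
P = 108.9347; D_Mac = 3.74227 half-year periods = 1.87114 yrs; D_mod = 1.82550 yrs.
DV01 ≈ 1.82550 × 108.9347 × 0.0001 = 0.019886.

₹0.02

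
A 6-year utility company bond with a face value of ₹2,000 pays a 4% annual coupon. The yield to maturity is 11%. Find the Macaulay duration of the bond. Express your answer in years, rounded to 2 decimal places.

5.33 years

Periodic yield y = 0.11. Discount each cash flow and weight by its year:
  t   CF        PV=CF/(1+0.11)^t    t·PV
  1        80.00        72.0721        72.0721
  2        80.00        64.9298       129.8596
  3        80.00        58.4953       175.4859
  4        80.00        52.6985       210.7939
  5        80.00        47.4761       237.3805
  6     2,080.00     1,112.0529     6,672.3176
  Σ                  1,407.7247     7,497.9097
Price P = Σ PV = 1,407.7247.
Macaulay duration = Σ(t·PV) / P = 7,497.9097 / 1,407.7247 = 5.32626 years.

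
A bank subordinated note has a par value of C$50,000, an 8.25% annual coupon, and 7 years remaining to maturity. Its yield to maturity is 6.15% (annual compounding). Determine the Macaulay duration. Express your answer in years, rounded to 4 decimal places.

5.6716 years

Periodic yield y = 0.0615. Discount each cash flow and weight by its year:
  t   CF        PV=CF/(1+0.0615)^t    t·PV
  1     4,125.00     3,886.0104     3,886.0104
  2     4,125.00     3,660.8670     7,321.7341
  3     4,125.00     3,448.7678    10,346.3035
  4     4,125.00     3,248.9570    12,995.8279
  5     4,125.00     3,060.7225    15,303.6126
  6     4,125.00     2,883.3938    17,300.3629
  7    54,125.00    35,641.6597   249,491.6182
  Σ                 55,830.3783   316,645.4695
Price P = Σ PV = 55,830.3783.
Macaulay duration = Σ(t·PV) / P = 316,645.4695 / 55,830.3783 = 5.67156 years.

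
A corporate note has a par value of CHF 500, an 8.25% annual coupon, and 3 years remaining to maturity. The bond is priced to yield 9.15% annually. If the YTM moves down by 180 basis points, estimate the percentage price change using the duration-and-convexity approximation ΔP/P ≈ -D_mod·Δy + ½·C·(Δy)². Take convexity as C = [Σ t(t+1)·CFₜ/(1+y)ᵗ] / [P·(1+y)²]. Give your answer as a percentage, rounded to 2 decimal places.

With y = 0.0915:
  t   CF        PV=CF/(1+0.0915)^t    t·PV        t(t+1)·PV
  1        41.25        37.7920        37.7920          75.5841
  2        41.25        34.6239        69.2479         207.7436
  3       541.25       416.2236     1,248.6708       4,994.6831
  Σ                    488.6396     1,355.7107       5,278.0108
P = 488.6396; D_Mac = 2.77446 yrs; D_mod = 2.54188 yrs; C = 9.06639.
Duration effect: -2.54188 × (-0.018) = +0.045754
Convexity effect: 0.5 × 9.06639 × (-0.018)² = +0.0014688
ΔP/P ≈ +0.045754 + 0.0014688 = +0.047223 = +4.7223%.

+4.72%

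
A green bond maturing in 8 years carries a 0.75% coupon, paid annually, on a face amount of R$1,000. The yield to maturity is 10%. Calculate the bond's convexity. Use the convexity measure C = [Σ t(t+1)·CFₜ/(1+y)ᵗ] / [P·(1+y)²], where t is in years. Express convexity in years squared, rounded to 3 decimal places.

With y = 0.1:
  t   CF        PV=CF/(1+0.1)^t    t·PV        t(t+1)·PV
  1         7.50         6.8182         6.8182          13.6364
  2         7.50         6.1983        12.3967          37.1901
  3         7.50         5.6349        16.9046          67.6183
  4         7.50         5.1226        20.4904         102.4520
  5         7.50         4.6569        23.2845         139.7073
  6         7.50         4.2336        25.4013         177.8093
  7         7.50         3.8487        26.9408         215.5264
  8     1,007.50       470.0062     3,760.0495      33,840.4454
  Σ                    506.5193     3,892.2860      34,594.3852
P = 506.5193.
Convexity = Σ t(t+1)·PV / [P·(1+y)²] = 34,594.3852 / (506.5193 × 1.210000) = 56.44484.

56.445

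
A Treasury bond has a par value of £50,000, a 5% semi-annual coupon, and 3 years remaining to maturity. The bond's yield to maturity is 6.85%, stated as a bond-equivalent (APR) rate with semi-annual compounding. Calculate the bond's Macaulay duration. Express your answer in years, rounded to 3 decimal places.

Periodic yield y = 0.03425. Discount each cash flow and weight by its period:
  t   CF        PV=CF/(1+0.03425)^t    t·PV
  1     1,250.00     1,208.6053     1,208.6053
  2     1,250.00     1,168.5814     2,337.1627
  3     1,250.00     1,129.8829     3,389.6486
  4     1,250.00     1,092.4659     4,369.8636
  5     1,250.00     1,056.2880     5,281.4402
  6    51,250.00    41,873.6378   251,241.8269
  Σ                 47,529.4613   267,828.5474
Price P = Σ PV = 47,529.4613.
Macaulay duration = Σ(t·PV) / P = 267,828.5474 / 47,529.4613 = 5.63500 half-year periods.
In years: 5.63500 / 2 = 2.81750 years.

2.818 years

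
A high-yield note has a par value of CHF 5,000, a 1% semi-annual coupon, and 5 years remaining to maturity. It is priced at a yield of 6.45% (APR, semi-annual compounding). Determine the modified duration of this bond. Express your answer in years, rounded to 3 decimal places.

4.718 years

Periodic yield y = 0.03225. First find Macaulay duration:
  t   CF        PV=CF/(1+0.03225)^t    t·PV
  1        25.00        24.2189        24.2189
  2        25.00        23.4623        46.9246
  3        25.00        22.7293        68.1878
  4        25.00        22.0191        88.0766
  5        25.00        21.3312       106.6561
  6        25.00        20.6648       123.9886
  7        25.00        20.0192       140.1341
  8        25.00        19.3937       155.1497
  9        25.00        18.7878       169.0902
  10    5,025.00     3,658.3660    36,583.6599
  Σ                  3,850.9923    37,506.0864
P = 3,850.9923; Macaulay duration = 37,506.0864 / 3,850.9923 = 9.73933 half-year periods = 4.86967 years.
Modified duration = D_Mac / (1 + y) = 4.86967 / 1.03225 = 4.71753 years.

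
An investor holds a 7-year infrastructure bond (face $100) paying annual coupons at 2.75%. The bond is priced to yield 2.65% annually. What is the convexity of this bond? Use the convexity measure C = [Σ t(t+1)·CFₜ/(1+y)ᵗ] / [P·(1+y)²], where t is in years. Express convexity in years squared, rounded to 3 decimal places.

47.753

With y = 0.0265:
  t   CF        PV=CF/(1+0.0265)^t    t·PV        t(t+1)·PV
  1         2.75         2.6790         2.6790           5.3580
  2         2.75         2.6098         5.2197          15.6591
  3         2.75         2.5425         7.6274          30.5096
  4         2.75         2.4768         9.9073          49.5367
  5         2.75         2.4129        12.0645          72.3868
  6         2.75         2.3506        14.1036          98.7253
  7       102.75        85.5597       598.9178       4,791.3421
  Σ                    100.6313       650.5193       5,063.5175
P = 100.6313.
Convexity = Σ t(t+1)·PV / [P·(1+y)²] = 5,063.5175 / (100.6313 × 1.053702) = 47.75306.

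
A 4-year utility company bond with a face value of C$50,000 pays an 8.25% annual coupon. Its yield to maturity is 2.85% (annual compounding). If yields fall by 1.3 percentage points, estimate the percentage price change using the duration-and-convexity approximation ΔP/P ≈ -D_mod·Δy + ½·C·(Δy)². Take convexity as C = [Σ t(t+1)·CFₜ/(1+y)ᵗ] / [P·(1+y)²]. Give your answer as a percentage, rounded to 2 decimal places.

With y = 0.0285:
  t   CF        PV=CF/(1+0.0285)^t    t·PV        t(t+1)·PV
  1     4,125.00     4,010.6952     4,010.6952       8,021.3904
  2     4,125.00     3,899.5578     7,799.1156      23,397.3467
  3     4,125.00     3,791.5000    11,374.5001      45,498.0005
  4    54,125.00    48,370.5165   193,482.0662     967,410.3310
  Σ                 60,072.2696   216,666.3771   1,044,327.0685
P = 60,072.2696; D_Mac = 3.60676 yrs; D_mod = 3.50682 yrs; C = 16.43440.
Duration effect: -3.50682 × (-0.013) = +0.045589
Convexity effect: 0.5 × 16.43440 × (-0.013)² = +0.0013887
ΔP/P ≈ +0.045589 + 0.0013887 = +0.046977 = +4.6977%.

+4.70%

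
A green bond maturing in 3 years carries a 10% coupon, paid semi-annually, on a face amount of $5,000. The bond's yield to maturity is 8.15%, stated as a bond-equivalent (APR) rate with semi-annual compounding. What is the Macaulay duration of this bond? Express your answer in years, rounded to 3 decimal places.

Periodic yield y = 0.04075. Discount each cash flow and weight by its period:
  t   CF        PV=CF/(1+0.04075)^t    t·PV
  1       250.00       240.2114       240.2114
  2       250.00       230.8060       461.6121
  3       250.00       221.7690       665.3069
  4       250.00       213.0857       852.3428
  5       250.00       204.7425     1,023.7123
  6     5,250.00     4,131.2434    24,787.4606
  Σ                  5,241.8580    28,030.6460
Price P = Σ PV = 5,241.8580.
Macaulay duration = Σ(t·PV) / P = 28,030.6460 / 5,241.8580 = 5.34746 half-year periods.
In years: 5.34746 / 2 = 2.67373 years.

2.674 years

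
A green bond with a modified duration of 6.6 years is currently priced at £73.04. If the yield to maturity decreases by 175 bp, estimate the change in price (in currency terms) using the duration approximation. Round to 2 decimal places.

+£8.44

Duration approximation: ΔP/P ≈ -D_mod · Δy = -6.6 × (-0.0175) = +0.115500.
ΔP ≈ 73.04 × (+0.115500) = +8.43612.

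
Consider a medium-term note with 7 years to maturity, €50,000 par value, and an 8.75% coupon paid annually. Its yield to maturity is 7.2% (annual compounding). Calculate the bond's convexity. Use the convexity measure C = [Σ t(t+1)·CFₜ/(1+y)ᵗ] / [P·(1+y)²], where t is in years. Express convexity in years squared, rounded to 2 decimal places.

With y = 0.072:
  t   CF        PV=CF/(1+0.072)^t    t·PV        t(t+1)·PV
  1     4,375.00     4,081.1567     4,081.1567       8,162.3134
  2     4,375.00     3,807.0492     7,614.0984      22,842.2951
  3     4,375.00     3,551.3518    10,654.0555      42,616.2221
  4     4,375.00     3,312.8282    13,251.3128      66,256.5642
  5     4,375.00     3,090.3248    15,451.6241      92,709.7447
  6     4,375.00     2,882.7657    17,296.5942     121,076.1592
  7    54,375.00    33,422.2569   233,955.7980   1,871,646.3837
  Σ                 54,147.7333   302,304.6397   2,225,309.6825
P = 54,147.7333.
Convexity = Σ t(t+1)·PV / [P·(1+y)²] = 2,225,309.6825 / (54,147.7333 × 1.149184) = 35.76190.

35.76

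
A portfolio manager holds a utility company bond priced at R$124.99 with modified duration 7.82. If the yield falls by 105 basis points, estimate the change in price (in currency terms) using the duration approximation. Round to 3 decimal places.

+R$10.263

Duration approximation: ΔP/P ≈ -D_mod · Δy = -7.82 × (-0.0105) = +0.082110.
ΔP ≈ 124.99 × (+0.082110) = +10.2629289.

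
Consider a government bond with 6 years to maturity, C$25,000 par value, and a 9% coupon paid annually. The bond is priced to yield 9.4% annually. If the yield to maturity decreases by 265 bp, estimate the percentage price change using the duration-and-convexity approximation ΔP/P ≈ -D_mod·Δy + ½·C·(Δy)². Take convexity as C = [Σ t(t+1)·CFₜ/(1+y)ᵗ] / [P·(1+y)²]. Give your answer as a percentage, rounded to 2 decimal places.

With y = 0.094:
  t   CF        PV=CF/(1+0.094)^t    t·PV        t(t+1)·PV
  1     2,250.00     2,056.6728     2,056.6728       4,113.3455
  2     2,250.00     1,879.9568     3,759.9136      11,279.7409
  3     2,250.00     1,718.4249     5,155.2746      20,621.0986
  4     2,250.00     1,570.7723     6,283.0891      31,415.4457
  5     2,250.00     1,435.8065     7,179.0324      43,074.1943
  6    27,250.00    15,895.0748    95,370.4485     667,593.1395
  Σ                 24,556.7080   119,804.4311     778,096.9645
P = 24,556.7080; D_Mac = 4.87868 yrs; D_mod = 4.45949 yrs; C = 26.47457.
Duration effect: -4.45949 × (-0.0265) = +0.118177
Convexity effect: 0.5 × 26.47457 × (-0.0265)² = +0.0092959
ΔP/P ≈ +0.118177 + 0.0092959 = +0.127472 = +12.7472%.

+12.75%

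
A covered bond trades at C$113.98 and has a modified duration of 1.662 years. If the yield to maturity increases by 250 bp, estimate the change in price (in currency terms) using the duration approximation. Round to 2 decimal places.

Duration approximation: ΔP/P ≈ -D_mod · Δy = -1.662 × (+0.025) = -0.041550.
ΔP ≈ 113.98 × (-0.041550) = -4.735869.

-C$4.74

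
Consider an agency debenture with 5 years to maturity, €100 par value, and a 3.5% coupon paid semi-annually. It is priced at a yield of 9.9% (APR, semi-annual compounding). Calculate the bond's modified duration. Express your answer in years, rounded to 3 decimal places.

Periodic yield y = 0.0495. First find Macaulay duration:
  t   CF        PV=CF/(1+0.0495)^t    t·PV
  1         1.75         1.6675         1.6675
  2         1.75         1.5888         3.1776
  3         1.75         1.5139         4.5416
  4         1.75         1.4425         5.7699
  5         1.75         1.3744         6.8722
  6         1.75         1.3096         7.8577
  7         1.75         1.2478         8.7349
  8         1.75         1.1890         9.5119
  9         1.75         1.1329        10.1962
  10      101.75        62.7639       627.6391
  Σ                     75.2303       685.9687
P = 75.2303; Macaulay duration = 685.9687 / 75.2303 = 9.11824 half-year periods = 4.55912 years.
Modified duration = D_Mac / (1 + y) = 4.55912 / 1.0495 = 4.34409 years.

4.344 years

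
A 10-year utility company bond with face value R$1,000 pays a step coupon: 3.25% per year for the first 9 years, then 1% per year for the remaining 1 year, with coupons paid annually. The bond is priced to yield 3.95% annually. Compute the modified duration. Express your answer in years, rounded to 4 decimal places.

8.2997 years

Periodic yield y = 0.0395. First find Macaulay duration:
  t   CF        PV=CF/(1+0.0395)^t    t·PV
  1        32.50        31.2650        31.2650
  2        32.50        30.0770        60.1540
  3        32.50        28.9341        86.8023
  4        32.50        27.8346       111.3385
  5        32.50        26.7769       133.8847
  6        32.50        25.7594       154.5566
  7        32.50        24.7806       173.4642
  8        32.50        23.8390       190.7117
  9        32.50        22.9331       206.3980
  10    1,010.00       685.6089     6,856.0889
  Σ                    927.8087     8,004.6639
P = 927.8087; Macaulay duration = 8,004.6639 / 927.8087 = 8.62749 years.
Modified duration = D_Mac / (1 + y) = 8.62749 / 1.0395 = 8.29966 years.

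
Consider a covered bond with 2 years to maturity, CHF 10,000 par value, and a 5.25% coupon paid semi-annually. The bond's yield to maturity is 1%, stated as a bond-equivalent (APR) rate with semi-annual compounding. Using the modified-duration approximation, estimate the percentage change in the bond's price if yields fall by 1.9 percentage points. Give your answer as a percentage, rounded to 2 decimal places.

+3.64%

Periodic yield y = 0.005. Modified duration first:
  t   CF        PV=CF/(1+0.005)^t    t·PV
  1       262.50       261.1940       261.1940
  2       262.50       259.8946       519.7891
  3       262.50       258.6015       775.8046
  4    10,262.50    10,059.7902    40,239.1608
  Σ                 10,839.4803    41,795.9486
P = 10,839.4803; D_Mac = 3.85590 half-year periods = 1.92795 yrs; D_mod = 1.92795/(1+0.005) = 1.91836 yrs.
ΔP/P ≈ -D_mod · Δy = -1.91836 × (-0.019) = +0.036449 = +3.6449%.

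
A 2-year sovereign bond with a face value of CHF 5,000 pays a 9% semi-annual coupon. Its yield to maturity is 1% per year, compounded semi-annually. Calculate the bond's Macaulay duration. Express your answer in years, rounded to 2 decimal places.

1.88 years

Periodic yield y = 0.005. Discount each cash flow and weight by its period:
  t   CF        PV=CF/(1+0.005)^t    t·PV
  1       225.00       223.8806       223.8806
  2       225.00       222.7668       445.5335
  3       225.00       221.6585       664.9754
  4     5,225.00     5,121.7933    20,487.1732
  Σ                  5,790.0991    21,821.5627
Price P = Σ PV = 5,790.0991.
Macaulay duration = Σ(t·PV) / P = 21,821.5627 / 5,790.0991 = 3.76877 half-year periods.
In years: 3.76877 / 2 = 1.88439 years.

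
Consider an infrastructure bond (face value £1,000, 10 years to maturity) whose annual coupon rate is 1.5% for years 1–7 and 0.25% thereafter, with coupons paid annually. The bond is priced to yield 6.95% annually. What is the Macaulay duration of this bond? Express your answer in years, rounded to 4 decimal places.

9.1409 years

Periodic yield y = 0.0695. Discount each cash flow and weight by its year:
  t   CF        PV=CF/(1+0.0695)^t    t·PV
  1        15.00        14.0252        14.0252
  2        15.00        13.1138        26.2277
  3        15.00        12.2616        36.7849
  4        15.00        11.4648        45.8594
  5        15.00        10.7198        53.5991
  6        15.00        10.0232        60.1392
  7        15.00         9.3719        65.6030
  8         2.50         1.4605        11.6838
  9         2.50         1.3656        12.2901
  10    1,002.50       512.0077     5,120.0770
  Σ                    595.8142     5,446.2894
Price P = Σ PV = 595.8142.
Macaulay duration = Σ(t·PV) / P = 5,446.2894 / 595.8142 = 9.14092 years.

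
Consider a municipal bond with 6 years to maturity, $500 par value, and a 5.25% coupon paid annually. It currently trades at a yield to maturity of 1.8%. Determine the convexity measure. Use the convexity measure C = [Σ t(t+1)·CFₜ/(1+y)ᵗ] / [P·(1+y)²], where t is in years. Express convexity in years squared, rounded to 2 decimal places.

With y = 0.018:
  t   CF        PV=CF/(1+0.018)^t    t·PV        t(t+1)·PV
  1        26.25        25.7859        25.7859          51.5717
  2        26.25        25.3299        50.6598         151.9795
  3        26.25        24.8820        74.6461         298.5845
  4        26.25        24.4421        97.7683         488.8416
  5        26.25        24.0099       120.0495         720.2971
  6       526.25       472.8305     2,836.9827      19,858.8791
  Σ                    597.2802     3,205.8924      21,570.1535
P = 597.2802.
Convexity = Σ t(t+1)·PV / [P·(1+y)²] = 21,570.1535 / (597.2802 × 1.036324) = 34.84813.

34.85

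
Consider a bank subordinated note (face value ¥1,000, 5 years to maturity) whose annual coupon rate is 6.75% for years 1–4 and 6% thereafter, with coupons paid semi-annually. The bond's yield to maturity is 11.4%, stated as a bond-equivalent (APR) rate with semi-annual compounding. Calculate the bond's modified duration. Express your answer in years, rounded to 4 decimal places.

Periodic yield y = 0.057. First find Macaulay duration:
  t   CF        PV=CF/(1+0.057)^t    t·PV
  1        33.75        31.9300        31.9300
  2        33.75        30.2081        60.4163
  3        33.75        28.5791        85.7374
  4        33.75        27.0380       108.1518
  5        33.75        25.5799       127.8995
  6        33.75        24.2005       145.2028
  7        33.75        22.8954       160.2680
  8        33.75        21.6608       173.2862
  9        30.00        18.2157       163.9415
  10    1,030.00       591.6806     5,916.8063
  Σ                    821.9881     6,973.6397
P = 821.9881; Macaulay duration = 6,973.6397 / 821.9881 = 8.48387 half-year periods = 4.24193 years.
Modified duration = D_Mac / (1 + y) = 4.24193 / 1.057 = 4.01318 years.

4.0132 years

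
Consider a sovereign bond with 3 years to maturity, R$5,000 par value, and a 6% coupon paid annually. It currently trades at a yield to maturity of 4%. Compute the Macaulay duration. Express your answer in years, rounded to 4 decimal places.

Periodic yield y = 0.04. Discount each cash flow and weight by its year:
  t   CF        PV=CF/(1+0.04)^t    t·PV
  1       300.00       288.4615       288.4615
  2       300.00       277.3669       554.7337
  3     5,300.00     4,711.6807    14,135.0421
  Σ                  5,277.5091    14,978.2374
Price P = Σ PV = 5,277.5091.
Macaulay duration = Σ(t·PV) / P = 14,978.2374 / 5,277.5091 = 2.83813 years.

2.8381 years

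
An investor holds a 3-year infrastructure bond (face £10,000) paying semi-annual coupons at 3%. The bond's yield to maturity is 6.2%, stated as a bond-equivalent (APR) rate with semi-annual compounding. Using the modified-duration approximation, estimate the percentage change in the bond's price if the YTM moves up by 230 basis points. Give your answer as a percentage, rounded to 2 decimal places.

Periodic yield y = 0.031. Modified duration first:
  t   CF        PV=CF/(1+0.031)^t    t·PV
  1       150.00       145.4898       145.4898
  2       150.00       141.1152       282.2305
  3       150.00       136.8722       410.6166
  4       150.00       132.7567       531.0270
  5       150.00       128.7650       643.8251
  6    10,150.00     8,451.1158    50,706.6946
  Σ                  9,136.1148    52,719.8836
P = 9,136.1148; D_Mac = 5.77049 half-year periods = 2.88525 yrs; D_mod = 2.88525/(1+0.031) = 2.79849 yrs.
ΔP/P ≈ -D_mod · Δy = -2.79849 × (+0.023) = -0.064365 = -6.4365%.

-6.44%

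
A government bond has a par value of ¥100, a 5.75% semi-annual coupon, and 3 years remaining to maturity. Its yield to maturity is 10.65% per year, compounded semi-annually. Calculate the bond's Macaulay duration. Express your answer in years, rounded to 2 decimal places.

2.78 years

Periodic yield y = 0.05325. Discount each cash flow and weight by its period:
  t   CF        PV=CF/(1+0.05325)^t    t·PV
  1        2.875         2.7296         2.7296
  2        2.875         2.5916         5.1833
  3        2.875         2.4606         7.3818
  4        2.875         2.3362         9.3448
  5        2.875         2.2181        11.0905
  6      102.875        75.3566       452.1393
  Σ                     87.6928       487.8694
Price P = Σ PV = 87.6928.
Macaulay duration = Σ(t·PV) / P = 487.8694 / 87.6928 = 5.56339 half-year periods.
In years: 5.56339 / 2 = 2.78170 years.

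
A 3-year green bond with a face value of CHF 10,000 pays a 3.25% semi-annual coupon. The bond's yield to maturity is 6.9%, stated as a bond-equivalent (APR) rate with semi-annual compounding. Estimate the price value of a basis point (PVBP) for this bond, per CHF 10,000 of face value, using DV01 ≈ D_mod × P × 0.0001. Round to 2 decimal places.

CHF 2.51

Periodic yield y = 0.0345.
  t   CF        PV=CF/(1+0.0345)^t    t·PV
  1       162.50       157.0807       157.0807
  2       162.50       151.8422       303.6843
  3       162.50       146.7783       440.3349
  4       162.50       141.8833       567.5333
  5       162.50       137.1516       685.7580
  6    10,162.50     8,291.2038    49,747.2226
  Σ                  9,025.9399    51,901.6139
P = 9,025.9399; D_Mac = 5.75027 half-year periods = 2.87514 yrs; D_mod = 2.77925 yrs.
DV01 ≈ 2.77925 × 9,025.9399 × 0.0001 = 2.508536.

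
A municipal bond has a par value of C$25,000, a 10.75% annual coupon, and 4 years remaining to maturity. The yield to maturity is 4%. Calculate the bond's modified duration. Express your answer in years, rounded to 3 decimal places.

Periodic yield y = 0.04. First find Macaulay duration:
  t   CF        PV=CF/(1+0.04)^t    t·PV
  1     2,687.50     2,584.1346     2,584.1346
  2     2,687.50     2,484.7448     4,969.4896
  3     2,687.50     2,389.1777     7,167.5331
  4    27,687.50    23,667.3910    94,669.5642
  Σ                 31,125.4482   109,390.7216
P = 31,125.4482; Macaulay duration = 109,390.7216 / 31,125.4482 = 3.51451 years.
Modified duration = D_Mac / (1 + y) = 3.51451 / 1.04 = 3.37934 years.

3.379 years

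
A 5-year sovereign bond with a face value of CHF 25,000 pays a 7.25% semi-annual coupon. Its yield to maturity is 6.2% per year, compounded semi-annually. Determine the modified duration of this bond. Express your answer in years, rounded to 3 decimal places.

4.171 years

Periodic yield y = 0.031. First find Macaulay duration:
  t   CF        PV=CF/(1+0.031)^t    t·PV
  1       906.25       879.0010       879.0010
  2       906.25       852.5713     1,705.1425
  3       906.25       826.9362     2,480.8087
  4       906.25       802.0720     3,208.2880
  5       906.25       777.9554     3,889.7769
  6       906.25       754.5639     4,527.3834
  7       906.25       731.8758     5,123.1303
  8       906.25       709.8698     5,678.9584
  9       906.25       688.5255     6,196.7295
  10   25,906.25    19,090.5262   190,905.2621
  Σ                 26,113.8970   224,594.4809
P = 26,113.8970; Macaulay duration = 224,594.4809 / 26,113.8970 = 8.60057 half-year periods = 4.30029 years.
Modified duration = D_Mac / (1 + y) = 4.30029 / 1.031 = 4.17099 years.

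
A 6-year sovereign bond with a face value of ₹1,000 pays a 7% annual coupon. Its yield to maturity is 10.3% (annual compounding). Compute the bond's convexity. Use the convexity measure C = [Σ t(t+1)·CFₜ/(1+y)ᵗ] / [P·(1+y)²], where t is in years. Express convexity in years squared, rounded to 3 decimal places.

With y = 0.103:
  t   CF        PV=CF/(1+0.103)^t    t·PV        t(t+1)·PV
  1        70.00        63.4633        63.4633         126.9266
  2        70.00        57.5370       115.0739         345.2218
  3        70.00        52.1641       156.4922         625.9689
  4        70.00        47.2929       189.1716         945.8581
  5        70.00        42.8766       214.3831       1,286.2984
  6     1,070.00       594.1973     3,565.1840      24,956.2883
  Σ                    857.5312     4,303.7682      28,286.5621
P = 857.5312.
Convexity = Σ t(t+1)·PV / [P·(1+y)²] = 28,286.5621 / (857.5312 × 1.216609) = 27.11310.

27.113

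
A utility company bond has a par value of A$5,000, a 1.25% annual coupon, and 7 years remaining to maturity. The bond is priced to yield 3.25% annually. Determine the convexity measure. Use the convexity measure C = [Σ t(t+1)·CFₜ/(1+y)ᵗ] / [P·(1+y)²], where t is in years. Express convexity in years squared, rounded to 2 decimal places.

49.79

With y = 0.0325:
  t   CF        PV=CF/(1+0.0325)^t    t·PV        t(t+1)·PV
  1        62.50        60.5327        60.5327         121.0654
  2        62.50        58.6273       117.2546         351.7638
  3        62.50        56.7819       170.3457         681.3827
  4        62.50        54.9946       219.9783       1,099.8913
  5        62.50        53.2635       266.3175       1,597.9051
  6        62.50        51.5869       309.5216       2,166.6509
  7     5,062.50     4,047.0131    28,329.0919     226,632.7356
  Σ                  4,382.8000    29,473.0422     232,651.3947
P = 4,382.8000.
Convexity = Σ t(t+1)·PV / [P·(1+y)²] = 232,651.3947 / (4,382.8000 × 1.066056) = 49.79364.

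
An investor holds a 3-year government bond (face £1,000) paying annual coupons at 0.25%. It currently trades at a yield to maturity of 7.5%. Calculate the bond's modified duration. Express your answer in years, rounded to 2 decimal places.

2.78 years

Periodic yield y = 0.075. First find Macaulay duration:
  t   CF        PV=CF/(1+0.075)^t    t·PV
  1         2.50         2.3256         2.3256
  2         2.50         2.1633         4.3267
  3     1,002.50       806.9730     2,420.9189
  Σ                    811.4619     2,427.5712
P = 811.4619; Macaulay duration = 2,427.5712 / 811.4619 = 2.99160 years.
Modified duration = D_Mac / (1 + y) = 2.99160 / 1.075 = 2.78289 years.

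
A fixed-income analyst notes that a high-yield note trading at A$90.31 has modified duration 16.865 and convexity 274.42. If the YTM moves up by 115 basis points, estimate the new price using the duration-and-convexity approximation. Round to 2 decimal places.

Duration effect: -D_mod·Δy = -16.865 × (+0.0115) = -0.1939475
Convexity effect: ½·C·(Δy)² = 0.5 × 274.42 × (0.0115)² = +0.0181460225
ΔP/P ≈ -0.1939475 + 0.0181460225 = -0.1758014775
New price ≈ 90.31 × (1 - 0.1758014775) = 74.433368566975.

A$74.43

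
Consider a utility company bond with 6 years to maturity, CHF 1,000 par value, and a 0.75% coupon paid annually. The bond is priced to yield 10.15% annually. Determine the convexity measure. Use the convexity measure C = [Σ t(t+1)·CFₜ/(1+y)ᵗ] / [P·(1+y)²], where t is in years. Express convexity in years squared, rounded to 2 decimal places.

33.46

With y = 0.1015:
  t   CF        PV=CF/(1+0.1015)^t    t·PV        t(t+1)·PV
  1         7.50         6.8089         6.8089          13.6178
  2         7.50         6.1815        12.3630          37.0889
  3         7.50         5.6119        16.8356          67.3425
  4         7.50         5.0948        20.3790         101.8951
  5         7.50         4.6253        23.1264         138.7586
  6     1,007.50       564.0766     3,384.4593      23,691.2151
  Σ                    592.3988     3,463.9722      24,049.9180
P = 592.3988.
Convexity = Σ t(t+1)·PV / [P·(1+y)²] = 24,049.9180 / (592.3988 × 1.213302) = 33.46034.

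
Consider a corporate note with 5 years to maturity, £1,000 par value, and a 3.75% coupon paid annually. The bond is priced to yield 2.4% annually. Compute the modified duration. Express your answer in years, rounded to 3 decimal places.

4.554 years

Periodic yield y = 0.024. First find Macaulay duration:
  t   CF        PV=CF/(1+0.024)^t    t·PV
  1        37.50        36.6211        36.6211
  2        37.50        35.7628        71.5256
  3        37.50        34.9246       104.7738
  4        37.50        34.1061       136.4242
  5     1,037.50       921.4851     4,607.4256
  Σ                  1,062.8996     4,956.7702
P = 1,062.8996; Macaulay duration = 4,956.7702 / 1,062.8996 = 4.66344 years.
Modified duration = D_Mac / (1 + y) = 4.66344 / 1.024 = 4.55414 years.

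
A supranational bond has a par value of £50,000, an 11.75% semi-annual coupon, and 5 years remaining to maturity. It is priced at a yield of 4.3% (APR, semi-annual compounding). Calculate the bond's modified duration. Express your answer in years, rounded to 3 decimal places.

3.995 years

Periodic yield y = 0.0215. First find Macaulay duration:
  t   CF        PV=CF/(1+0.0215)^t    t·PV
  1     2,937.50     2,875.6730     2,875.6730
  2     2,937.50     2,815.1474     5,630.2947
  3     2,937.50     2,755.8956     8,267.6868
  4     2,937.50     2,697.8910    10,791.5638
  5     2,937.50     2,641.1071    13,205.5357
  6     2,937.50     2,585.5185    15,513.1110
  7     2,937.50     2,531.0999    17,717.6990
  8     2,937.50     2,477.8266    19,822.6126
  9     2,937.50     2,425.6746    21,831.0712
  10   52,937.50    42,793.6882   427,936.8820
  Σ                 66,599.5218   543,592.1299
P = 66,599.5218; Macaulay duration = 543,592.1299 / 66,599.5218 = 8.16210 half-year periods = 4.08105 years.
Modified duration = D_Mac / (1 + y) = 4.08105 / 1.0215 = 3.99516 years.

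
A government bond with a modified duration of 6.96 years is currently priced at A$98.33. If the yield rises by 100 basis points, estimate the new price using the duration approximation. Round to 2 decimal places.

A$91.49

Duration approximation: ΔP/P ≈ -D_mod · Δy = -6.96 × (+0.01) = -0.069600.
New price ≈ 98.33 × (1 - 0.069600) = 91.486232.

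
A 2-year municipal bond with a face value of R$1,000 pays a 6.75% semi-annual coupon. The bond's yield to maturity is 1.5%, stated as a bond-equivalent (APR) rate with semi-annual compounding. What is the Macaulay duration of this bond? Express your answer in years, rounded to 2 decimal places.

1.91 years

Periodic yield y = 0.0075. Discount each cash flow and weight by its period:
  t   CF        PV=CF/(1+0.0075)^t    t·PV
  1        33.75        33.4988        33.4988
  2        33.75        33.2494        66.4988
  3        33.75        33.0019        99.0056
  4     1,033.75     1,003.3104     4,013.2415
  Σ                  1,103.0604     4,212.2447
Price P = Σ PV = 1,103.0604.
Macaulay duration = Σ(t·PV) / P = 4,212.2447 / 1,103.0604 = 3.81869 half-year periods.
In years: 3.81869 / 2 = 1.90934 years.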